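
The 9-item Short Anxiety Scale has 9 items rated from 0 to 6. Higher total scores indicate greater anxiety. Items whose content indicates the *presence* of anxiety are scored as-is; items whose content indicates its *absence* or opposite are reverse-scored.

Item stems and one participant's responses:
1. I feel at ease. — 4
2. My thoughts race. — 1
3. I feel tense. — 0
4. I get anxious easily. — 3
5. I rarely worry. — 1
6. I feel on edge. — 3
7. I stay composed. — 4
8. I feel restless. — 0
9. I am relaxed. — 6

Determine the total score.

16

Items 1, 5, 7, 9 describe the absence/opposite of anxiety → reverse-score.
reverse-coded value = 6 − response.
  item 1: 6 − 4 = 2
  item 2: 1
  item 3: 0
  item 4: 3
  item 5: 6 − 1 = 5
  item 6: 3
  item 7: 6 − 4 = 2
  item 8: 0
  item 9: 6 − 6 = 0
Total = 2 + 1 + 0 + 3 + 5 + 3 + 2 + 0 + 0 = 16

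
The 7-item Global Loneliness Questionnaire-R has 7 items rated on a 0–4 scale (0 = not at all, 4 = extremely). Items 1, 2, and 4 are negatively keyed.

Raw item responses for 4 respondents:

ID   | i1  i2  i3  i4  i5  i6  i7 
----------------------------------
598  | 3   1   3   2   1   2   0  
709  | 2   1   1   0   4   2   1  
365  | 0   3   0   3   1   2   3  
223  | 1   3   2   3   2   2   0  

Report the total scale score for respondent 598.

12

Respondent 598 raw: 3, 1, 3, 2, 1, 2, 0.
Reverse-coded (on a 0–4 scale, reversed = 4 − raw):
  item 1: 4 − 3 = 1
  item 2: 4 − 1 = 3
  item 3: 3
  item 4: 4 − 2 = 2
  item 5: 1
  item 6: 2
  item 7: 0
Sum = 1 + 3 + 3 + 2 + 1 + 2 + 0 = 12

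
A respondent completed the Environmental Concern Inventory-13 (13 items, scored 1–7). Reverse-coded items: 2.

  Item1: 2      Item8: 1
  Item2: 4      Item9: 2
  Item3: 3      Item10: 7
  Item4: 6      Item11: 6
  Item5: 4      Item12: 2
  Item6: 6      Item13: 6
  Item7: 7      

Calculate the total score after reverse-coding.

56

Raw sum = 56. Reverse-coded items: 2; their raw sum = 4.
Each reversal replaces raw with 8 − raw, changing the total by 8 − 2·raw per item.
Total = 56 + 1·8 − 2·4 = 56 + 8 − 8 = 56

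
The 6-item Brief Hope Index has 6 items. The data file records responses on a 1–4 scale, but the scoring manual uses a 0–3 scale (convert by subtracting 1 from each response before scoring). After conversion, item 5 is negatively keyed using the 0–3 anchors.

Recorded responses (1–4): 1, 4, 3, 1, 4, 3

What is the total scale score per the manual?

7

Convert to 0–3: 0, 3, 2, 0, 3, 2
Reverse-coded (reversed = (0+3) − raw = 3 − raw):
  item 5: 3 − 3 = 0
Scored: 0, 3, 2, 0, 0, 2
Total = 7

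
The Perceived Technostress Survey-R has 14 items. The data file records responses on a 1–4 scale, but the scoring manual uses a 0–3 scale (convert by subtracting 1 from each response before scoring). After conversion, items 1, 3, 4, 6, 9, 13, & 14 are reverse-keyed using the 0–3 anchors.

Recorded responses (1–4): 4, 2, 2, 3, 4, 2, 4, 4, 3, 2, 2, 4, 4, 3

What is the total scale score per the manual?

22

Convert to 0–3: 3, 1, 1, 2, 3, 1, 3, 3, 2, 1, 1, 3, 3, 2
Reverse-coded (reverse-coded value = 3 − response):
  item 1: 3 − 3 = 0
  item 3: 3 − 1 = 2
  item 4: 3 − 2 = 1
  item 6: 3 − 1 = 2
  item 9: 3 − 2 = 1
  item 13: 3 − 3 = 0
  item 14: 3 − 2 = 1
Scored: 0, 1, 2, 1, 3, 2, 3, 3, 1, 1, 1, 3, 0, 1
Total = 22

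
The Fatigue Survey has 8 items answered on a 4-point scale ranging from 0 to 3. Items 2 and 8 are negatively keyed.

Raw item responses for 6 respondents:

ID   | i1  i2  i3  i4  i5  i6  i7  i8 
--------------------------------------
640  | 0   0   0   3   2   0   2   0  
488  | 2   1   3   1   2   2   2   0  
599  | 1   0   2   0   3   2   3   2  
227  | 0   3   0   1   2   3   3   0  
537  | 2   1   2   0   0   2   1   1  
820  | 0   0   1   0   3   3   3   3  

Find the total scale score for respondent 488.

17

Respondent 488 raw: 2, 1, 3, 1, 2, 2, 2, 0.
Reverse-coded (on a 0–3 scale, reversed = 3 − raw):
  item 1: 2
  item 2: 3 − 1 = 2
  item 3: 3
  item 4: 1
  item 5: 2
  item 6: 2
  item 7: 2
  item 8: 3 − 0 = 3
Sum = 2 + 2 + 3 + 1 + 2 + 2 + 2 + 3 = 17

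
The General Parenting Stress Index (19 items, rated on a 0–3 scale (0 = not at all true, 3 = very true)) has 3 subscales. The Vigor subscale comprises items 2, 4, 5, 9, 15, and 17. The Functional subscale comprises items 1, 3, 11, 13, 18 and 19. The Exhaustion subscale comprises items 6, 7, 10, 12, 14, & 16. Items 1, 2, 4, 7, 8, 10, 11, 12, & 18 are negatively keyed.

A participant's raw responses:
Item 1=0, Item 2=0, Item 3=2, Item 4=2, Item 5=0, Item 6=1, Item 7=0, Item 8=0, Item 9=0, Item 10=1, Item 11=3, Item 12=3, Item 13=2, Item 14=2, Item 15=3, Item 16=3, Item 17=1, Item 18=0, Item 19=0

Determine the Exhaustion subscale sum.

Exhaustion items: 6, 7, 10, 12, 14, 16.
Of these, items 7, 10, and 12 are negatively keyed; on a 0–3 scale, reversed = 3 − raw.
  item 6: 1
  item 7: 3 − 0 = 3
  item 10: 3 − 1 = 2
  item 12: 3 − 3 = 0
  item 14: 2
  item 16: 3
Sum = 1 + 3 + 2 + 0 + 2 + 3 = 11

11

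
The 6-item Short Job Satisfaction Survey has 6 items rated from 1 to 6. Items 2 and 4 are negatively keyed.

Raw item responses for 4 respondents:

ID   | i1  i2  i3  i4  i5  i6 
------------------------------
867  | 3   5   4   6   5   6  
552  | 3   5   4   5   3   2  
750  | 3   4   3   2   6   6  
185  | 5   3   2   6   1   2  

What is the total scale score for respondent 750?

26

Respondent 750 raw: 3, 4, 3, 2, 6, 6.
Reverse-coded (reversed = (1+6) − raw = 7 − raw):
  item 1: 3
  item 2: 7 − 4 = 3
  item 3: 3
  item 4: 7 − 2 = 5
  item 5: 6
  item 6: 6
Sum = 3 + 3 + 3 + 5 + 6 + 6 = 26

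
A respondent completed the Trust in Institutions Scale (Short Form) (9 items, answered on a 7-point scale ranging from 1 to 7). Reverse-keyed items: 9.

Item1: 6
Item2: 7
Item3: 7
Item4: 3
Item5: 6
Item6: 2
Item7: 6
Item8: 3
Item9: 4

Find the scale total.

44

Apply reverse scoring (reverse-coded value = 8 − response):
  item 9: 8 − 4 = 4
After reverse-coding: 6, 7, 7, 3, 6, 2, 6, 3, 4
Total = 6 + 7 + 7 + 3 + 6 + 2 + 6 + 3 + 4 = 44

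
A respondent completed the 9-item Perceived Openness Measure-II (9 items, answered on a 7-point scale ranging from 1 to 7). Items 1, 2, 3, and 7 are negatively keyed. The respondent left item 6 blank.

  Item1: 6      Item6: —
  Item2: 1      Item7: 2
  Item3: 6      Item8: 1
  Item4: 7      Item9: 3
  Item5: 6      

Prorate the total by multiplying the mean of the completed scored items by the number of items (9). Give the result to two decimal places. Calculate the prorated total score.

38.25

Reverse-coded (reverse-coded value = 8 − response):
  item 1: 8 − 6 = 2
  item 2: 8 − 1 = 7
  item 3: 8 − 6 = 2
  item 7: 8 − 2 = 6
Completed scored items (8 of 9): 2, 7, 2, 7, 6, 6, 1, 3; sum = 34.
Person mean = 34 / 8 ≈ 4.2500
Prorated total = (34 / 8) × 9 = 38.25 (to 2 dp)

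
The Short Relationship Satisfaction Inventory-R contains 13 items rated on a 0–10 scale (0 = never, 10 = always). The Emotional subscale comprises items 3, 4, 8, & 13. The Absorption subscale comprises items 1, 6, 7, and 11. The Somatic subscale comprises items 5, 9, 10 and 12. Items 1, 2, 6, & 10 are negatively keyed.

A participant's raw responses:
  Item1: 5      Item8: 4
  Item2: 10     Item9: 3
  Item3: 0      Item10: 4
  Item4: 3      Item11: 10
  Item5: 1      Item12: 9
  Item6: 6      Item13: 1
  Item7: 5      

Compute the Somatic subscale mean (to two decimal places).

4.75

Somatic items: 5, 9, 10, 12.
Of these, item 10 is negatively keyed; reverse-coded value = 10 − response.
  item 5: 1
  item 9: 3
  item 10: 10 − 4 = 6
  item 12: 9
Sum = 1 + 3 + 6 + 9 = 19
Mean = 19 / 4 = 4.75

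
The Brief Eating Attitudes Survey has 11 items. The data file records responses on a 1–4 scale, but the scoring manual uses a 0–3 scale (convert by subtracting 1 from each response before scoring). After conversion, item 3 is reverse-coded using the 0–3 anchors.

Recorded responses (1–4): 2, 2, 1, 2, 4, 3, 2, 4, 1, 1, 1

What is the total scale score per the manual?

15

Convert to 0–3: 1, 1, 0, 1, 3, 2, 1, 3, 0, 0, 0
Reverse-coded (reversed = (0+3) − raw = 3 − raw):
  item 3: 3 − 0 = 3
Scored: 1, 1, 3, 1, 3, 2, 1, 3, 0, 0, 0
Total = 15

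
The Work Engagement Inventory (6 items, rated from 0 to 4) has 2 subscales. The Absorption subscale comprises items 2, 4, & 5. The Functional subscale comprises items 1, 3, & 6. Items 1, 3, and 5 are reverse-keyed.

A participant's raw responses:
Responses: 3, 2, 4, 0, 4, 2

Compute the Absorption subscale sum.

2

Absorption items: 2, 4, 5.
Of these, item 5 is reverse-keyed; reverse-coded value = 4 − response.
  item 2: 2
  item 4: 0
  item 5: 4 − 4 = 0
Sum = 2 + 0 + 0 = 2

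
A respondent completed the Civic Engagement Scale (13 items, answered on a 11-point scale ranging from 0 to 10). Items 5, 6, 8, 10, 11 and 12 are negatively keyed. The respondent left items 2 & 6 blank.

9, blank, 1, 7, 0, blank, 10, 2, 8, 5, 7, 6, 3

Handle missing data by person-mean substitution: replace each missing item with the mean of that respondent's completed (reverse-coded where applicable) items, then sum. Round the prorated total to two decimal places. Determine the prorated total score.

80.36

Reverse-coded (reverse-coded value = 10 − response):
  item 5: 10 − 0 = 10
  item 8: 10 − 2 = 8
  item 10: 10 − 5 = 5
  item 11: 10 − 7 = 3
  item 12: 10 − 6 = 4
Completed scored items (11 of 13): 9, 1, 7, 10, 10, 8, 8, 5, 3, 4, 3; sum = 68.
Person mean = 68 / 11 ≈ 6.1818
Prorated total = (68 / 11) × 13 = 80.36 (to 2 dp)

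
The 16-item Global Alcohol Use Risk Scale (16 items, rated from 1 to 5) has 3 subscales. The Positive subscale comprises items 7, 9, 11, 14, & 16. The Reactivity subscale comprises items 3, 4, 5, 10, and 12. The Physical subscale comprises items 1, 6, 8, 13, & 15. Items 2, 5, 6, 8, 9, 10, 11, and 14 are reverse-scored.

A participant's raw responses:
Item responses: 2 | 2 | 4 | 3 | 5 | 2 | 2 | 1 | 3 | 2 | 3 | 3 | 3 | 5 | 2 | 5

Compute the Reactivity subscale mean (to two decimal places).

Reactivity items: 3, 4, 5, 10, 12.
Of these, items 5 & 10 are reverse-scored; reverse-coded value = 6 − response.
  item 3: 4
  item 4: 3
  item 5: 6 − 5 = 1
  item 10: 6 − 2 = 4
  item 12: 3
Sum = 4 + 3 + 1 + 4 + 3 = 15
Mean = 15 / 5 = 3.00

3.00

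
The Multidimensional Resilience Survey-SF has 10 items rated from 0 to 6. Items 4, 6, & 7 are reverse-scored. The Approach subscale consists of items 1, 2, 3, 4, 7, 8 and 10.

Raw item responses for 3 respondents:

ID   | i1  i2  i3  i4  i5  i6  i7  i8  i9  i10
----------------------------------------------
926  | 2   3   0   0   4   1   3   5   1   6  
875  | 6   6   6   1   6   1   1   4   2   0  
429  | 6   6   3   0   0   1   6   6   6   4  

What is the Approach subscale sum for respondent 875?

32

Respondent 875 raw: 6, 6, 6, 1, 6, 1, 1, 4, 2, 0.
Approach items: 1, 2, 3, 4, 7, 8, 10.
Reverse-coded (on a 0–6 scale, reversed = 6 − raw):
  item 1: 6
  item 2: 6
  item 3: 6
  item 4: 6 − 1 = 5
  item 7: 6 − 1 = 5
  item 8: 4
  item 10: 0
Sum = 6 + 6 + 6 + 5 + 5 + 4 + 0 = 32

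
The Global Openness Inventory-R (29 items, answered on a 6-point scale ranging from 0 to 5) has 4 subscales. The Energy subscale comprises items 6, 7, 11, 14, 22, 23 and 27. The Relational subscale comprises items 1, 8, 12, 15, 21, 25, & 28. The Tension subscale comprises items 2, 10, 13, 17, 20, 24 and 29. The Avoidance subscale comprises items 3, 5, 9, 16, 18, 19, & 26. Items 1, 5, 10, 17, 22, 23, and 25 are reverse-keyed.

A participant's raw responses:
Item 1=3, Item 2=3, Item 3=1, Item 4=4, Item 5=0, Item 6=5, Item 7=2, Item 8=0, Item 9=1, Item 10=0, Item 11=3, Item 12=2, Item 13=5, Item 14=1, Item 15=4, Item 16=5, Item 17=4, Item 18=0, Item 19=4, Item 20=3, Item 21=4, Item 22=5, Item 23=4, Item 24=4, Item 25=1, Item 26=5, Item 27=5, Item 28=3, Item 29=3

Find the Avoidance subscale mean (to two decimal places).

Avoidance items: 3, 5, 9, 16, 18, 19, 26.
Of these, item 5 is reverse-keyed; reversed = (0+5) − raw = 5 − raw.
  item 3: 1
  item 5: 5 − 0 = 5
  item 9: 1
  item 16: 5
  item 18: 0
  item 19: 4
  item 26: 5
Sum = 1 + 5 + 1 + 5 + 0 + 4 + 5 = 21
Mean = 21 / 7 = 3.00

3.00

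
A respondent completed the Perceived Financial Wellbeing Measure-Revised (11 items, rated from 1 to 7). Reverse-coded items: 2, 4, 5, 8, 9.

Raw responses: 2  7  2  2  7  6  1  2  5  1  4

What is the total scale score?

33

Raw sum = 39. Reverse-coded items: 2, 4, 5, 8, 9; their raw sum = 23.
Each reversal replaces raw with 8 − raw, changing the total by 8 − 2·raw per item.
Total = 39 + 5·8 − 2·23 = 39 + 40 − 46 = 33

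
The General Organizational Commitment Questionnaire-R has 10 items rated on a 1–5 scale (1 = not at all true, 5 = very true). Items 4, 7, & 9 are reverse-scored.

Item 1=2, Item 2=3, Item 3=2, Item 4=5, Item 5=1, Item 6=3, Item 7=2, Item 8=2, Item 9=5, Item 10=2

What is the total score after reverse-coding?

21

Reverse-coded items (reversed = (1+5) − raw = 6 − raw):
  item 4: 6 − 5 = 1
  item 7: 6 − 2 = 4
  item 9: 6 − 5 = 1
Scored responses: 2, 3, 2, 1, 1, 3, 4, 2, 1, 2
Total = 2 + 3 + 2 + 1 + 1 + 3 + 4 + 2 + 1 + 2 = 21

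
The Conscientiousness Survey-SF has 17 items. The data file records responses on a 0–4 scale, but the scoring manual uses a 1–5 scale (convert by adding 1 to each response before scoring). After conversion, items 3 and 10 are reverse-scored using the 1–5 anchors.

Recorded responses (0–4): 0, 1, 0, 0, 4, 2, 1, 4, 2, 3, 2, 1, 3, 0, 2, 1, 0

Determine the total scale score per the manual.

45

Convert to 1–5: 1, 2, 1, 1, 5, 3, 2, 5, 3, 4, 3, 2, 4, 1, 3, 2, 1
Reverse-coded (on a 1–5 scale, reversed = 6 − raw):
  item 3: 6 − 1 = 5
  item 10: 6 − 4 = 2
Scored: 1, 2, 5, 1, 5, 3, 2, 5, 3, 2, 3, 2, 4, 1, 3, 2, 1
Total = 45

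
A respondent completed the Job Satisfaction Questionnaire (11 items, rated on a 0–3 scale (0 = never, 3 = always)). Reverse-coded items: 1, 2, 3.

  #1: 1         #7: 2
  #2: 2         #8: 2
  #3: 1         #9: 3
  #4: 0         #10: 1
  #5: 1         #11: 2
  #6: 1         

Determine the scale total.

Reversing items 1, 2 and 3 with 3 − raw:
Total = (3−1) + (3−2) + (3−1) + 0 + 1 + 1 + 2 + 2 + 3 + 1 + 2
      = 2 + 1 + 2 + 0 + 1 + 1 + 2 + 2 + 3 + 1 + 2 = 17

17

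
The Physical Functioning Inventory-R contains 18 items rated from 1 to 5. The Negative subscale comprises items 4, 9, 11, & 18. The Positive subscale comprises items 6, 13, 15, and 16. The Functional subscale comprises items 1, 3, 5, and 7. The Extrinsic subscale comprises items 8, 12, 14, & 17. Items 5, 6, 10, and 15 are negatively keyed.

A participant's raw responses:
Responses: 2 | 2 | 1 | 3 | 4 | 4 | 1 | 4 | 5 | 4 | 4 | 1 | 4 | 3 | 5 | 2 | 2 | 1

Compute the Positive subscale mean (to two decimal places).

Positive items: 6, 13, 15, 16.
Of these, items 6 & 15 are negatively keyed; reverse-coded value = 6 − response.
  item 6: 6 − 4 = 2
  item 13: 4
  item 15: 6 − 5 = 1
  item 16: 2
Sum = 2 + 4 + 1 + 2 = 9
Mean = 9 / 4 = 2.25

2.25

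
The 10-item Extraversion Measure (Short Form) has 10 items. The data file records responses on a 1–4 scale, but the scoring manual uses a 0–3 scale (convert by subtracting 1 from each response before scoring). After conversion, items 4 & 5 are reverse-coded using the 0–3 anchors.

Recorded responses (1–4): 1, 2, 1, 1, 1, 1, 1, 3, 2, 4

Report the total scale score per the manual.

Convert to 0–3: 0, 1, 0, 0, 0, 0, 0, 2, 1, 3
Reverse-coded (reversed = (0+3) − raw = 3 − raw):
  item 4: 3 − 0 = 3
  item 5: 3 − 0 = 3
Scored: 0, 1, 0, 3, 3, 0, 0, 2, 1, 3
Total = 13

13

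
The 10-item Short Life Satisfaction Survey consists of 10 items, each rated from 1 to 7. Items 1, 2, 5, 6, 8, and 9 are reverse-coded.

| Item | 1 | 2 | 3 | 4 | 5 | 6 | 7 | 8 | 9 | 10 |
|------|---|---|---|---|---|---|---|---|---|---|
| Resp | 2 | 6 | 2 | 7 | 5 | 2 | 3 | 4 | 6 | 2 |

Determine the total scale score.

Apply reverse scoring (reversed = (1+7) − raw = 8 − raw):
  item 1: 8 − 2 = 6
  item 2: 8 − 6 = 2
  item 5: 8 − 5 = 3
  item 6: 8 − 2 = 6
  item 8: 8 − 4 = 4
  item 9: 8 − 6 = 2
After reverse-coding: 6, 2, 2, 7, 3, 6, 3, 4, 2, 2
Total = 6 + 2 + 2 + 7 + 3 + 6 + 3 + 4 + 2 + 2 = 37

37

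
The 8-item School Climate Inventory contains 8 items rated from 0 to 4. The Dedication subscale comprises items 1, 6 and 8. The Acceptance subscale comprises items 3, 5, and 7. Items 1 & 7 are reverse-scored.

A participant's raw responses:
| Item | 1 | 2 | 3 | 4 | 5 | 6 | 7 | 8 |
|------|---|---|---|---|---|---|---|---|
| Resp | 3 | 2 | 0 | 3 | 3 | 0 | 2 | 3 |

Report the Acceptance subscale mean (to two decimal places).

1.67

Acceptance items: 3, 5, 7.
Of these, item 7 is reverse-scored; reverse-coded value = 4 − response.
  item 3: 0
  item 5: 3
  item 7: 4 − 2 = 2
Sum = 0 + 3 + 2 = 5
Mean = 5 / 3 = 1.67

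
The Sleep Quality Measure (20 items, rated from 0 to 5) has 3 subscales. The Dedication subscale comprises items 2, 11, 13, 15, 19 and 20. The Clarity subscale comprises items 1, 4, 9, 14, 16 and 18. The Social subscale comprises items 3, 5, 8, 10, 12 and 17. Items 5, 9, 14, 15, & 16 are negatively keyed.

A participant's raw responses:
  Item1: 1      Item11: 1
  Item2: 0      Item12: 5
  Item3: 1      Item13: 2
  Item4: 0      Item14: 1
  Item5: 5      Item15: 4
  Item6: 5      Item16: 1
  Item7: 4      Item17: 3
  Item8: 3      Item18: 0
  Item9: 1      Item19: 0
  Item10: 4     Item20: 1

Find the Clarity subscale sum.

Clarity items: 1, 4, 9, 14, 16, 18.
Of these, items 9, 14 and 16 are negatively keyed; reverse-coded value = 5 − response.
  item 1: 1
  item 4: 0
  item 9: 5 − 1 = 4
  item 14: 5 − 1 = 4
  item 16: 5 − 1 = 4
  item 18: 0
Sum = 1 + 0 + 4 + 4 + 4 + 0 = 13

13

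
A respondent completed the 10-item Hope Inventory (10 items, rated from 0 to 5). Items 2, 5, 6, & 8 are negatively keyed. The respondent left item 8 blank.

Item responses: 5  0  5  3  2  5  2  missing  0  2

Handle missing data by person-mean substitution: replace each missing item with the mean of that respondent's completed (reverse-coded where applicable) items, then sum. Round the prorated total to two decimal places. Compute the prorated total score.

Reverse-coded (on a 0–5 scale, reversed = 5 − raw):
  item 2: 5 − 0 = 5
  item 5: 5 − 2 = 3
  item 6: 5 − 5 = 0
Completed scored items (9 of 10): 5, 5, 5, 3, 3, 0, 2, 0, 2; sum = 25.
Person mean = 25 / 9 ≈ 2.7778
Prorated total = (25 / 9) × 10 = 27.78 (to 2 dp)

27.78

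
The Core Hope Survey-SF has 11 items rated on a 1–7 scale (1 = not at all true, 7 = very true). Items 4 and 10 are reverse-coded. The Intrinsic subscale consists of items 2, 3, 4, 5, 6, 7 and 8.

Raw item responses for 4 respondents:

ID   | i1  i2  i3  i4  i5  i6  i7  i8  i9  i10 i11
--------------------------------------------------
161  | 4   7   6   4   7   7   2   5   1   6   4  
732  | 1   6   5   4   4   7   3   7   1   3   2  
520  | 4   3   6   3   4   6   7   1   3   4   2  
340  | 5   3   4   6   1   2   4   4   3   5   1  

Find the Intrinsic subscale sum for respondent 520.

32

Respondent 520 raw: 4, 3, 6, 3, 4, 6, 7, 1, 3, 4, 2.
Intrinsic items: 2, 3, 4, 5, 6, 7, 8.
Reverse-coded (on a 1–7 scale, reversed = 8 − raw):
  item 2: 3
  item 3: 6
  item 4: 8 − 3 = 5
  item 5: 4
  item 6: 6
  item 7: 7
  item 8: 1
Sum = 3 + 6 + 5 + 4 + 6 + 7 + 1 = 32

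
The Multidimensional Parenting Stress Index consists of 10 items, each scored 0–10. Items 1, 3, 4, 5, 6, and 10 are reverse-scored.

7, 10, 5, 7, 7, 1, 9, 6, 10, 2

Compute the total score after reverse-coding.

Reversing items 1, 3, 4, 5, 6, and 10 with 10 − raw:
Total = (10−7) + 10 + (10−5) + (10−7) + (10−7) + (10−1) + 9 + 6 + 10 + (10−2)
      = 3 + 10 + 5 + 3 + 3 + 9 + 9 + 6 + 10 + 8 = 66

66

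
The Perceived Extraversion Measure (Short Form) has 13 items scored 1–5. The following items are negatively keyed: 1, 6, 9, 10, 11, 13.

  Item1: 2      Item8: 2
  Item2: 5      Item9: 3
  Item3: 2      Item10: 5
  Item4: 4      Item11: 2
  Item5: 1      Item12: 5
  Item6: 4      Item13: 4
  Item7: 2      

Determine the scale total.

Apply reverse scoring (reverse-coded value = 6 − response):
  item 1: 6 − 2 = 4
  item 6: 6 − 4 = 2
  item 9: 6 − 3 = 3
  item 10: 6 − 5 = 1
  item 11: 6 − 2 = 4
  item 13: 6 − 4 = 2
Scored items: 4, 5, 2, 4, 1, 2, 2, 2, 3, 1, 4, 5, 2
Total = 4 + 5 + 2 + 4 + 1 + 2 + 2 + 2 + 3 + 1 + 4 + 5 + 2 = 37

37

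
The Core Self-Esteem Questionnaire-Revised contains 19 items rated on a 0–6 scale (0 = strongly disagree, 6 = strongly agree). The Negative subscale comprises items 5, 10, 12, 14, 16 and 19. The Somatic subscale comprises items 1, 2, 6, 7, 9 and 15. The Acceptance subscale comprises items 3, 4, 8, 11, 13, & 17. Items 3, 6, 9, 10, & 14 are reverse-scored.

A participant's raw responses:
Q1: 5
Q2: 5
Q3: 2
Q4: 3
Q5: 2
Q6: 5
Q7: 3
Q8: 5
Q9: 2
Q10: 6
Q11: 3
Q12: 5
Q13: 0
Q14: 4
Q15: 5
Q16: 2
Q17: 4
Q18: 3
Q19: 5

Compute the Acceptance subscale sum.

19

Acceptance items: 3, 4, 8, 11, 13, 17.
Of these, item 3 is reverse-scored; on a 0–6 scale, reversed = 6 − raw.
  item 3: 6 − 2 = 4
  item 4: 3
  item 8: 5
  item 11: 3
  item 13: 0
  item 17: 4
Sum = 4 + 3 + 5 + 3 + 0 + 4 = 19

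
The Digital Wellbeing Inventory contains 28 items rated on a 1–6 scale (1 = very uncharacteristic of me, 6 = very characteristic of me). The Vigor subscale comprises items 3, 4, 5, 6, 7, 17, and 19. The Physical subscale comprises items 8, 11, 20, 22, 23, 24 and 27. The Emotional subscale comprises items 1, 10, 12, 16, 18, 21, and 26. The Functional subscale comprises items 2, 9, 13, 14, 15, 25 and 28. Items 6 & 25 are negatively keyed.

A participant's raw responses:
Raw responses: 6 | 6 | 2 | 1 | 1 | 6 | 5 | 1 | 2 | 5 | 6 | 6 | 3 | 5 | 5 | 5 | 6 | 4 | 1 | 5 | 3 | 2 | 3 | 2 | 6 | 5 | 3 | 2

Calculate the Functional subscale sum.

24

Functional items: 2, 9, 13, 14, 15, 25, 28.
Of these, item 25 is negatively keyed; on a 1–6 scale, reversed = 7 − raw.
  item 2: 6
  item 9: 2
  item 13: 3
  item 14: 5
  item 15: 5
  item 25: 7 − 6 = 1
  item 28: 2
Sum = 6 + 2 + 3 + 5 + 5 + 1 + 2 = 24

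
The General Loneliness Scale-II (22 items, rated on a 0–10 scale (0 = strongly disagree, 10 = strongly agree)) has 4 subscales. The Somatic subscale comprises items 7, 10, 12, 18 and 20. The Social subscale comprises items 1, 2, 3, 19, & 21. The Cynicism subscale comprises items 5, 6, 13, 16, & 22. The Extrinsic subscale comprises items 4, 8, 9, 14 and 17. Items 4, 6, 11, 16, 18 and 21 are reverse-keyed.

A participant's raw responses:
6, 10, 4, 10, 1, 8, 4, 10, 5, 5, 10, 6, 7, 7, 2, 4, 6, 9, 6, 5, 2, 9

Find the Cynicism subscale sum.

Cynicism items: 5, 6, 13, 16, 22.
Of these, items 6 and 16 are reverse-keyed; on a 0–10 scale, reversed = 10 − raw.
  item 5: 1
  item 6: 10 − 8 = 2
  item 13: 7
  item 16: 10 − 4 = 6
  item 22: 9
Sum = 1 + 2 + 7 + 6 + 9 = 25

25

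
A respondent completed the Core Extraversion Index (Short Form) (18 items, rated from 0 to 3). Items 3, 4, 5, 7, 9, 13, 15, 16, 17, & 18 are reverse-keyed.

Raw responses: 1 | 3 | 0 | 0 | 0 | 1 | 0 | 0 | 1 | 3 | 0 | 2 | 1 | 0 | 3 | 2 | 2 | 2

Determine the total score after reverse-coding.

29

Apply reverse scoring (reverse-coded value = 3 − response):
  item 3: 3 − 0 = 3
  item 4: 3 − 0 = 3
  item 5: 3 − 0 = 3
  item 7: 3 − 0 = 3
  item 9: 3 − 1 = 2
  item 13: 3 − 1 = 2
  item 15: 3 − 3 = 0
  item 16: 3 − 2 = 1
  item 17: 3 − 2 = 1
  item 18: 3 − 2 = 1
Scored responses: 1, 3, 3, 3, 3, 1, 3, 0, 2, 3, 0, 2, 2, 0, 0, 1, 1, 1
Total = 1 + 3 + 3 + 3 + 3 + 1 + 3 + 0 + 2 + 3 + 0 + 2 + 2 + 0 + 0 + 1 + 1 + 1 = 29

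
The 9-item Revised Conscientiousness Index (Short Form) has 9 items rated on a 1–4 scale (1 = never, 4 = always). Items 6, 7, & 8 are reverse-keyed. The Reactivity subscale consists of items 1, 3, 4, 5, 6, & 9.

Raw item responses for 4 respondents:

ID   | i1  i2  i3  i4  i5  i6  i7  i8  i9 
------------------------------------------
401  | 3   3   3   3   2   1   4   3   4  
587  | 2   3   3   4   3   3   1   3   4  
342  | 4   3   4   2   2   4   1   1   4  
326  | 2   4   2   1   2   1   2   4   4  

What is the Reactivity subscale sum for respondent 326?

15

Respondent 326 raw: 2, 4, 2, 1, 2, 1, 2, 4, 4.
Reactivity items: 1, 3, 4, 5, 6, 9.
Reverse-coded (on a 1–4 scale, reversed = 5 − raw):
  item 1: 2
  item 3: 2
  item 4: 1
  item 5: 2
  item 6: 5 − 1 = 4
  item 9: 4
Sum = 2 + 2 + 1 + 2 + 4 + 4 = 15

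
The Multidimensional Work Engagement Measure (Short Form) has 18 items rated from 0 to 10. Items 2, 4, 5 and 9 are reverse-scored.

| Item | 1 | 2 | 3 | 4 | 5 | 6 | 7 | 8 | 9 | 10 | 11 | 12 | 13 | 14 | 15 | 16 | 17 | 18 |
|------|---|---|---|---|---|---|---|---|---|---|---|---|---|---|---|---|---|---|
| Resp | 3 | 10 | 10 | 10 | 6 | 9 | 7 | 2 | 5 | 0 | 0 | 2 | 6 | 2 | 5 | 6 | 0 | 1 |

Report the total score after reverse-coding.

62

Raw sum = 84. Reverse-scored items: 2, 4, 5, 9; their raw sum = 31.
Each reversal replaces raw with 10 − raw, changing the total by 10 − 2·raw per item.
Total = 84 + 4·10 − 2·31 = 84 + 40 − 62 = 62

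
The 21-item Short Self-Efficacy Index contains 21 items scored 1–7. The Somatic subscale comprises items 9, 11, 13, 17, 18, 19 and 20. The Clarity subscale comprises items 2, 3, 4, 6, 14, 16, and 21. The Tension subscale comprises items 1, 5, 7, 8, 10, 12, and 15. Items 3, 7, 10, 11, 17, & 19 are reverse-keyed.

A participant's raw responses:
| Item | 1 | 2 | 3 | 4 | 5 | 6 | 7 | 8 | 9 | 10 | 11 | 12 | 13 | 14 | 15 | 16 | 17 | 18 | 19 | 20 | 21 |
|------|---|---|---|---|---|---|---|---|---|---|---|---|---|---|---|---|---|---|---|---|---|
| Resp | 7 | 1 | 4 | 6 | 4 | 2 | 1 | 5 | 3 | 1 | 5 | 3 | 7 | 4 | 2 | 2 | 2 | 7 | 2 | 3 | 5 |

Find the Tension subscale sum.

35

Tension items: 1, 5, 7, 8, 10, 12, 15.
Of these, items 7 & 10 are reverse-keyed; reversed = (1+7) − raw = 8 − raw.
  item 1: 7
  item 5: 4
  item 7: 8 − 1 = 7
  item 8: 5
  item 10: 8 − 1 = 7
  item 12: 3
  item 15: 2
Sum = 7 + 4 + 7 + 5 + 7 + 3 + 2 = 35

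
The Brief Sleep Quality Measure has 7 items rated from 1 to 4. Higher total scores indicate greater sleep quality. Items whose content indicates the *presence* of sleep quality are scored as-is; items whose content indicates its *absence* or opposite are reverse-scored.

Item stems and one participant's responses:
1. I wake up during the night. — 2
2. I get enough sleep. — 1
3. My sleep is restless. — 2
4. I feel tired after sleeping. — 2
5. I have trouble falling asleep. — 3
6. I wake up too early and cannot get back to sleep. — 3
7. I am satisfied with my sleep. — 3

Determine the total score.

Items 1, 3, 4, 5, 6 describe the absence/opposite of sleep quality → reverse-score.
reversed = (1+4) − raw = 5 − raw.
  item 1: 5 − 2 = 3
  item 2: 1
  item 3: 5 − 2 = 3
  item 4: 5 − 2 = 3
  item 5: 5 − 3 = 2
  item 6: 5 − 3 = 2
  item 7: 3
Total = 3 + 1 + 3 + 3 + 2 + 2 + 3 = 17

17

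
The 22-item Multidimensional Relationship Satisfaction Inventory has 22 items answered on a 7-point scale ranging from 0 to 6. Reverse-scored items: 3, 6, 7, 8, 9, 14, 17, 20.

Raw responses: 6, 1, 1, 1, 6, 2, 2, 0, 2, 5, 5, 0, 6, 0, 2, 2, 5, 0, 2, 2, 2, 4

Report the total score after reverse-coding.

Raw sum = 56. Reverse-scored items: 3, 6, 7, 8, 9, 14, 17, 20; their raw sum = 14.
Each reversal replaces raw with 6 − raw, changing the total by 6 − 2·raw per item.
Total = 56 + 8·6 − 2·14 = 56 + 48 − 28 = 76

76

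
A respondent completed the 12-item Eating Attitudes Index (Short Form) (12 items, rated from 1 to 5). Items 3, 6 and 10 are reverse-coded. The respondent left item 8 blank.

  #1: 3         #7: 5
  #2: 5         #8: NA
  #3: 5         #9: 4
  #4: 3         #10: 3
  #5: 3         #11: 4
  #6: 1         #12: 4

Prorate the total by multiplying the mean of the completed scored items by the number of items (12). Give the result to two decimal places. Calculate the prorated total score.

Reverse-coded (reversed = (1+5) − raw = 6 − raw):
  item 3: 6 − 5 = 1
  item 6: 6 − 1 = 5
  item 10: 6 − 3 = 3
Completed scored items (11 of 12): 3, 5, 1, 3, 3, 5, 5, 4, 3, 4, 4; sum = 40.
Person mean = 40 / 11 ≈ 3.6364
Prorated total = (40 / 11) × 12 = 43.64 (to 2 dp)

43.64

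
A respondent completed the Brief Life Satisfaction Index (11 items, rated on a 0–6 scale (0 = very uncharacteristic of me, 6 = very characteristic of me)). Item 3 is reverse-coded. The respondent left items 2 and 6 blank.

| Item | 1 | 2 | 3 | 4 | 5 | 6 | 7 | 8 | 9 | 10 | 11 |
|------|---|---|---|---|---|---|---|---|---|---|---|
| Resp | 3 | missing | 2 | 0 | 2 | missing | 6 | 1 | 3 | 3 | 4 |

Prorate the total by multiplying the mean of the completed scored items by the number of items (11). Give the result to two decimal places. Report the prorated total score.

31.78

Reverse-coded (on a 0–6 scale, reversed = 6 − raw):
  item 3: 6 − 2 = 4
Completed scored items (9 of 11): 3, 4, 0, 2, 6, 1, 3, 3, 4; sum = 26.
Person mean = 26 / 9 ≈ 2.8889
Prorated total = (26 / 9) × 11 = 31.78 (to 2 dp)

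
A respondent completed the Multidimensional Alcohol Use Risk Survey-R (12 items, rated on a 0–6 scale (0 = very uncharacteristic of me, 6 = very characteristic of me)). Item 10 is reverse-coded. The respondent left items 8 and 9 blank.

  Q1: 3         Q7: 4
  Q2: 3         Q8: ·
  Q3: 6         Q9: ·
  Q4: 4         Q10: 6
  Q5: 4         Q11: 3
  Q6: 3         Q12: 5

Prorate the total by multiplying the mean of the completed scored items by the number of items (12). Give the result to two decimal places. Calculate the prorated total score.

Reverse-coded (on a 0–6 scale, reversed = 6 − raw):
  item 10: 6 − 6 = 0
Completed scored items (10 of 12): 3, 3, 6, 4, 4, 3, 4, 0, 3, 5; sum = 35.
Person mean = 35 / 10 ≈ 3.5000
Prorated total = (35 / 10) × 12 = 42.00 (to 2 dp)

42.00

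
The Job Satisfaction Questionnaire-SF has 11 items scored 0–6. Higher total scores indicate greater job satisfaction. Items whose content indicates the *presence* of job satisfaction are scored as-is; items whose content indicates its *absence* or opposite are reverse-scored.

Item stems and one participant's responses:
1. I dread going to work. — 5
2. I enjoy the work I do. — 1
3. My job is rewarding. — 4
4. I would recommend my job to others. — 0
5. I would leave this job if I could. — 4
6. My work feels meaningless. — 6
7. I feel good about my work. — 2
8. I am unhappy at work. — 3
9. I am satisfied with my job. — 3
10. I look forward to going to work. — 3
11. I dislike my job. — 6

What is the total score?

19

Items 1, 5, 6, 8, 11 describe the absence/opposite of job satisfaction → reverse-score.
reverse-coded value = 6 − response.
  item 1: 6 − 5 = 1
  item 2: 1
  item 3: 4
  item 4: 0
  item 5: 6 − 4 = 2
  item 6: 6 − 6 = 0
  item 7: 2
  item 8: 6 − 3 = 3
  item 9: 3
  item 10: 3
  item 11: 6 − 6 = 0
Total = 1 + 1 + 4 + 0 + 2 + 0 + 2 + 3 + 3 + 3 + 0 = 19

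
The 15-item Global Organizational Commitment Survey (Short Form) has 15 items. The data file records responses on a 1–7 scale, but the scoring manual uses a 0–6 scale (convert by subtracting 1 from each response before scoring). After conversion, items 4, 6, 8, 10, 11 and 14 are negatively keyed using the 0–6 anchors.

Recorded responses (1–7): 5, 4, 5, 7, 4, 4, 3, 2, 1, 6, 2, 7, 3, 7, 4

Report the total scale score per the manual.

Convert to 0–6: 4, 3, 4, 6, 3, 3, 2, 1, 0, 5, 1, 6, 2, 6, 3
Reverse-coded (on a 0–6 scale, reversed = 6 − raw):
  item 4: 6 − 6 = 0
  item 6: 6 − 3 = 3
  item 8: 6 − 1 = 5
  item 10: 6 − 5 = 1
  item 11: 6 − 1 = 5
  item 14: 6 − 6 = 0
Scored: 4, 3, 4, 0, 3, 3, 2, 5, 0, 1, 5, 6, 2, 0, 3
Total = 41

41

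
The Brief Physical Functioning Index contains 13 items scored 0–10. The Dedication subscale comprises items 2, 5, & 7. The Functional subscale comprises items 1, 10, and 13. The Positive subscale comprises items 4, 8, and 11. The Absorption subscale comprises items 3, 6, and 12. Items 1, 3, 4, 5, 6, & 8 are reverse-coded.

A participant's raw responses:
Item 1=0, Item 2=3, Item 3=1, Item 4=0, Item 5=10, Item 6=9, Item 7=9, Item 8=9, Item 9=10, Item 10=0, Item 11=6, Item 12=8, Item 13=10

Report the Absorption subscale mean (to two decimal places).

6.00

Absorption items: 3, 6, 12.
Of these, items 3 and 6 are reverse-coded; reversed = (0+10) − raw = 10 − raw.
  item 3: 10 − 1 = 9
  item 6: 10 − 9 = 1
  item 12: 8
Sum = 9 + 1 + 8 = 18
Mean = 18 / 3 = 6.00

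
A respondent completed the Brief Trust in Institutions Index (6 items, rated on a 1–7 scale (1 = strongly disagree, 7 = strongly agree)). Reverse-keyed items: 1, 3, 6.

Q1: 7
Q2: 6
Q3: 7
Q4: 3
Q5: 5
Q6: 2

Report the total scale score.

Reverse-coded items (reversed = (1+7) − raw = 8 − raw):
  item 1: 8 − 7 = 1
  item 3: 8 − 7 = 1
  item 6: 8 − 2 = 6
Scored responses: 1, 6, 1, 3, 5, 6
Total = 1 + 6 + 1 + 3 + 5 + 6 = 22

22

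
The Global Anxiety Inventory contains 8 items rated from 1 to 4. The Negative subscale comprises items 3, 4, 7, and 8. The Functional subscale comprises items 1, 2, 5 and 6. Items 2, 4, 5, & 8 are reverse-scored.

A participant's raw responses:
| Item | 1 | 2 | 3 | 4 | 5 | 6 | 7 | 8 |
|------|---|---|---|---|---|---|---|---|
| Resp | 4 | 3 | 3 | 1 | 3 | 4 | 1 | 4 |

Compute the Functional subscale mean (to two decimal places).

3.00

Functional items: 1, 2, 5, 6.
Of these, items 2 and 5 are reverse-scored; reversed = (1+4) − raw = 5 − raw.
  item 1: 4
  item 2: 5 − 3 = 2
  item 5: 5 − 3 = 2
  item 6: 4
Sum = 4 + 2 + 2 + 4 = 12
Mean = 12 / 4 = 3.00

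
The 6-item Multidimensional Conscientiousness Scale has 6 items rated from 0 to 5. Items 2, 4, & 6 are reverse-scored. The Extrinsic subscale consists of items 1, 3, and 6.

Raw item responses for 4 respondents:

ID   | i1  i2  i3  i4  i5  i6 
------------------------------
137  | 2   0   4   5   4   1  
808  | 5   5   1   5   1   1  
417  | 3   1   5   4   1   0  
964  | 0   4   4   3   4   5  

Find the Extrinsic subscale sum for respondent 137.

10

Respondent 137 raw: 2, 0, 4, 5, 4, 1.
Extrinsic items: 1, 3, 6.
Reverse-coded (reversed = (0+5) − raw = 5 − raw):
  item 1: 2
  item 3: 4
  item 6: 5 − 1 = 4
Sum = 2 + 4 + 4 = 10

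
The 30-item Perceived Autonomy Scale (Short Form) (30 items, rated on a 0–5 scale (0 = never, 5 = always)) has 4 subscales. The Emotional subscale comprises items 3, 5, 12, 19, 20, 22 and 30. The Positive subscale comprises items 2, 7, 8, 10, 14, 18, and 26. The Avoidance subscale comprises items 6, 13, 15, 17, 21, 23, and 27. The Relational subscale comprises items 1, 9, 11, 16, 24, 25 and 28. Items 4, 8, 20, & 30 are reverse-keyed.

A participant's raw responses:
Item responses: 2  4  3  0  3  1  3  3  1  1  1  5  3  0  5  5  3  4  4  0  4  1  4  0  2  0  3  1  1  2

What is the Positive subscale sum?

Positive items: 2, 7, 8, 10, 14, 18, 26.
Of these, item 8 is reverse-keyed; on a 0–5 scale, reversed = 5 − raw.
  item 2: 4
  item 7: 3
  item 8: 5 − 3 = 2
  item 10: 1
  item 14: 0
  item 18: 4
  item 26: 0
Sum = 4 + 3 + 2 + 1 + 0 + 4 + 0 = 14

14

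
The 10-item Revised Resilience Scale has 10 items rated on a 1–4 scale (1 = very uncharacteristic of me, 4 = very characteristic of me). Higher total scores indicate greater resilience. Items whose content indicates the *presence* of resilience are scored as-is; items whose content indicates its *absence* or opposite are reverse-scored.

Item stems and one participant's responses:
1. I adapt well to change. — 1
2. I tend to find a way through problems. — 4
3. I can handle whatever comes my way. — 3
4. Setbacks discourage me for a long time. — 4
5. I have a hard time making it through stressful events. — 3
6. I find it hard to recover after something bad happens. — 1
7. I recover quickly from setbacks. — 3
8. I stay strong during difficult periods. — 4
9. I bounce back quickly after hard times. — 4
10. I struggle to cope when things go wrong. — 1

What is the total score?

Items 4, 5, 6, 10 describe the absence/opposite of resilience → reverse-score.
reversed = (1+4) − raw = 5 − raw.
  item 1: 1
  item 2: 4
  item 3: 3
  item 4: 5 − 4 = 1
  item 5: 5 − 3 = 2
  item 6: 5 − 1 = 4
  item 7: 3
  item 8: 4
  item 9: 4
  item 10: 5 − 1 = 4
Total = 1 + 4 + 3 + 1 + 2 + 4 + 3 + 4 + 4 + 4 = 30

30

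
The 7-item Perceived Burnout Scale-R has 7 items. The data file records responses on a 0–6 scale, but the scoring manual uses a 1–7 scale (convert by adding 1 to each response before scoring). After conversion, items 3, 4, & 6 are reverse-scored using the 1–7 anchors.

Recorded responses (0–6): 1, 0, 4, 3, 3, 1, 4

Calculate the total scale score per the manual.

25

Convert to 1–7: 2, 1, 5, 4, 4, 2, 5
Reverse-coded (reverse-coded value = 8 − response):
  item 3: 8 − 5 = 3
  item 4: 8 − 4 = 4
  item 6: 8 − 2 = 6
Scored: 2, 1, 3, 4, 4, 6, 5
Total = 25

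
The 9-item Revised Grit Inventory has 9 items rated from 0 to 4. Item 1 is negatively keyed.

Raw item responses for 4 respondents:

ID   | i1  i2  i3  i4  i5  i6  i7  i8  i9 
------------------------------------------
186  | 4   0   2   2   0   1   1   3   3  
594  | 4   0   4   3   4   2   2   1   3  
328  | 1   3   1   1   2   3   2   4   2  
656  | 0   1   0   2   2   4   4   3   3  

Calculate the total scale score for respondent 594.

19

Respondent 594 raw: 4, 0, 4, 3, 4, 2, 2, 1, 3.
Reverse-coded (on a 0–4 scale, reversed = 4 − raw):
  item 1: 4 − 4 = 0
  item 2: 0
  item 3: 4
  item 4: 3
  item 5: 4
  item 6: 2
  item 7: 2
  item 8: 1
  item 9: 3
Sum = 0 + 0 + 4 + 3 + 4 + 2 + 2 + 1 + 3 = 19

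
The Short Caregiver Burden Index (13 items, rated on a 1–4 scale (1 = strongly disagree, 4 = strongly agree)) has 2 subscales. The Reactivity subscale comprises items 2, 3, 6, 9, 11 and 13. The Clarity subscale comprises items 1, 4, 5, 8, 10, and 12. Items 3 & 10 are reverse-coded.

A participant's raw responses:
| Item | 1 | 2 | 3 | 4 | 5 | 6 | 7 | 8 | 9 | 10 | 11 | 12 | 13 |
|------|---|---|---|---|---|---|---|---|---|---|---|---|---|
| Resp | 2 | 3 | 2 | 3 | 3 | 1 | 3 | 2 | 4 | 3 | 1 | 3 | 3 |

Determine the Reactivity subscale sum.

15

Reactivity items: 2, 3, 6, 9, 11, 13.
Of these, item 3 is reverse-coded; reverse-coded value = 5 − response.
  item 2: 3
  item 3: 5 − 2 = 3
  item 6: 1
  item 9: 4
  item 11: 1
  item 13: 3
Sum = 3 + 3 + 1 + 4 + 1 + 3 = 15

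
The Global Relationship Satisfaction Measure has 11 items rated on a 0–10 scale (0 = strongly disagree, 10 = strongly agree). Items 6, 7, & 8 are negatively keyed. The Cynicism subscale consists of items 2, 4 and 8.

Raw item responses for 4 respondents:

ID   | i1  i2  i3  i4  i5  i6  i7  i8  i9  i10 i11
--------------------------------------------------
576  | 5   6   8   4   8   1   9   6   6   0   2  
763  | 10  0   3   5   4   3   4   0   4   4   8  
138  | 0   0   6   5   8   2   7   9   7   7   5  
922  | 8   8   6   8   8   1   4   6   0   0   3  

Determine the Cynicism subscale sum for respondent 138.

6

Respondent 138 raw: 0, 0, 6, 5, 8, 2, 7, 9, 7, 7, 5.
Cynicism items: 2, 4, 8.
Reverse-coded (reversed = (0+10) − raw = 10 − raw):
  item 2: 0
  item 4: 5
  item 8: 10 − 9 = 1
Sum = 0 + 5 + 1 = 6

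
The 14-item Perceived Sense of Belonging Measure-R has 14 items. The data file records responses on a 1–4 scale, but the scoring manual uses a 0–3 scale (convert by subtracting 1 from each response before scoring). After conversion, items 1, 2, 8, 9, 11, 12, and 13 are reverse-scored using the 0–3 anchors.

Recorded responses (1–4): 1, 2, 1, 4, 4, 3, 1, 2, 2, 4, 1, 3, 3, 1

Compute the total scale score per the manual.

Convert to 0–3: 0, 1, 0, 3, 3, 2, 0, 1, 1, 3, 0, 2, 2, 0
Reverse-coded (reversed = (0+3) − raw = 3 − raw):
  item 1: 3 − 0 = 3
  item 2: 3 − 1 = 2
  item 8: 3 − 1 = 2
  item 9: 3 − 1 = 2
  item 11: 3 − 0 = 3
  item 12: 3 − 2 = 1
  item 13: 3 − 2 = 1
Scored: 3, 2, 0, 3, 3, 2, 0, 2, 2, 3, 3, 1, 1, 0
Total = 25

25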